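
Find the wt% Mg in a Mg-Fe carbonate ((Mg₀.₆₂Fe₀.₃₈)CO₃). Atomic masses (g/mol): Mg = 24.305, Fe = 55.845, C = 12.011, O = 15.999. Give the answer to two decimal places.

15.65 weight percent

Molar mass of (Mg₀.₆₂Fe₀.₃₈)CO₃: 0.62*24.305 + 0.38*55.845 + 1*12.011 + 3*15.999 = 96.298 g/mol.
Mass of Mg per formula unit: 0.62 × 24.305 = 15.069 g.
Weight fraction Mg = 15.069 / 96.298 = 0.1565.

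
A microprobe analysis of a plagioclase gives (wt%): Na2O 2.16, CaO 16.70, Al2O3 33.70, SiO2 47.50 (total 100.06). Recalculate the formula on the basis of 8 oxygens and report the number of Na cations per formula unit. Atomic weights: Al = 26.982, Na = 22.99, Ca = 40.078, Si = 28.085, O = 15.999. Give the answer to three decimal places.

2.16 wt% Na2O ÷ 61.979 g/mol = 0.03485 mol, giving 0.06970 Na and 0.03485 O.
16.70 wt% CaO ÷ 56.077 g/mol = 0.29780 mol, giving 0.29780 Ca and 0.29780 O.
33.70 wt% Al2O3 ÷ 101.961 g/mol = 0.33052 mol, giving 0.66104 Al and 0.99156 O.
47.50 wt% SiO2 ÷ 60.083 g/mol = 0.79057 mol, giving 0.79057 Si and 1.58114 O.
Oxygen sums to 2.90535; scaling by 8/2.90535 = 2.75354 puts the formula on 8 O.
Na: 0.06970 × 2.75354 = 0.192 atoms per formula unit.

0.192 Na apfu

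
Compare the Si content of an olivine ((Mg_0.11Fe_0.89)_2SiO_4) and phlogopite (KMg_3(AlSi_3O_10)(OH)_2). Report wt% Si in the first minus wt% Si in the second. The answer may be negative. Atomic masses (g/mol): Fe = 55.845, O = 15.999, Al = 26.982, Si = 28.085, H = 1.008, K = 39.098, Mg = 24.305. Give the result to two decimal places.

Si in (Mg_0.11Fe_0.89)_2SiO_4: molar mass 196.832 g/mol; 1×28.085 = 28.085 g → 14.27 wt%.
Si in KMg_3(AlSi_3O_10)(OH)_2: molar mass 417.254 g/mol; 3×28.085 = 84.255 g → 20.19 wt%.
Difference = 14.27 − 20.19 = -5.92 percentage points.

-5.92 percentage points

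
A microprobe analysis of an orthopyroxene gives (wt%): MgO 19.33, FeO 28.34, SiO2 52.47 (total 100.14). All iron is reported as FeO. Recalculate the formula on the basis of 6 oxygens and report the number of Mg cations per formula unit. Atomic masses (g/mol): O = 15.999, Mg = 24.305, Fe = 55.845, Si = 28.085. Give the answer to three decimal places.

1.098 Mg apfu

19.33 wt% MgO ÷ 40.304 g/mol = 0.47961 mol, giving 0.47961 Mg and 0.47961 O.
28.34 wt% FeO ÷ 71.844 g/mol = 0.39447 mol, giving 0.39447 Fe and 0.39447 O.
52.47 wt% SiO2 ÷ 60.083 g/mol = 0.87329 mol, giving 0.87329 Si and 1.74658 O.
Oxygen sums to 2.62066; scaling by 6/2.62066 = 2.28950 puts the formula on 6 O.
Mg: 0.47961 × 2.28950 = 1.098 atoms per formula unit.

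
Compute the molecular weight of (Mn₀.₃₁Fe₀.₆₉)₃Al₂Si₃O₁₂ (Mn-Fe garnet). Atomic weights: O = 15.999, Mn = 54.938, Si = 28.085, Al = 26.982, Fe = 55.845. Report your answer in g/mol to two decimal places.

496.90 g/mol

M = 0.93*54.938 + 2.07*55.845 + 2*26.982 + 3*28.085 + 12*15.999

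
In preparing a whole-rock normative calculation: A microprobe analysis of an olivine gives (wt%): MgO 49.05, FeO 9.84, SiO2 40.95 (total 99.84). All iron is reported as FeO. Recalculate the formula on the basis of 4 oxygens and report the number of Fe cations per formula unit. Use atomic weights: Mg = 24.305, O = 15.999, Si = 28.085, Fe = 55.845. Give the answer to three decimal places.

0.202 Fe apfu

MgO (M=40.304): mol = 1.21700; Mg = 1.21700, O = 1.21700.
FeO (M=71.844): mol = 0.13696; Fe = 0.13696, O = 0.13696.
SiO2 (M=60.083): mol = 0.68156; Si = 0.68156, O = 1.36312.
ΣO = 2.71708; factor = 4/ΣO = 1.47217.
Fe apfu = 0.13696 × 1.47217 = 0.202.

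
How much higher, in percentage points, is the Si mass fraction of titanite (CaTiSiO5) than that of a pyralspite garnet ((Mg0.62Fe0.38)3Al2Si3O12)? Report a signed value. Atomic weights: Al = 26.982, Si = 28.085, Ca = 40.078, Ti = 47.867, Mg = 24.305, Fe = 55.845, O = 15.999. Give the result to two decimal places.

-4.86 percentage points

First mineral: 28.085 g Si in 196.025 g formula = 14.33 wt% Si.
Second mineral: 84.255 g Si in 439.078 g formula = 19.19 wt% Si.
14.33% − 19.19% gives a difference of -4.86 percentage points.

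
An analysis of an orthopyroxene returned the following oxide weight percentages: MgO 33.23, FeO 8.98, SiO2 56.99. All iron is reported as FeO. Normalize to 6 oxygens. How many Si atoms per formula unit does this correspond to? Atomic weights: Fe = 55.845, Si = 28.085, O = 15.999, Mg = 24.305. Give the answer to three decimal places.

MgO: 33.23/40.304 = 0.82448 mol → 0.82448 mol Mg, 0.82448 mol O.
FeO: 8.98/71.844 = 0.12499 mol → 0.12499 mol Fe, 0.12499 mol O.
SiO2: 56.99/60.083 = 0.94852 mol → 0.94852 mol Si, 1.89704 mol O.
Total oxygen = 2.84651 mol. Normalization factor = 6/2.84651 = 2.10784.
Si per 6 O = 0.94852 × 2.10784 = 1.999.

1.999 Si apfu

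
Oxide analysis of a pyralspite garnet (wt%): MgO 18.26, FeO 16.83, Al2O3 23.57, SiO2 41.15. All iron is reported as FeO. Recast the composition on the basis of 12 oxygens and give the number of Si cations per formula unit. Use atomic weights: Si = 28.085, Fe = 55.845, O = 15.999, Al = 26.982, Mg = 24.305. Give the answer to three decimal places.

MgO: 18.26/40.304 = 0.45306 mol → 0.45306 mol Mg, 0.45306 mol O.
FeO: 16.83/71.844 = 0.23426 mol → 0.23426 mol Fe, 0.23426 mol O.
Al2O3: 23.57/101.961 = 0.23117 mol → 0.46234 mol Al, 0.69351 mol O.
SiO2: 41.15/60.083 = 0.68489 mol → 0.68489 mol Si, 1.36978 mol O.
Total oxygen = 2.75061 mol. Normalization factor = 12/2.75061 = 4.36267.
Si per 12 O = 0.68489 × 4.36267 = 2.988.

2.988 Si apfu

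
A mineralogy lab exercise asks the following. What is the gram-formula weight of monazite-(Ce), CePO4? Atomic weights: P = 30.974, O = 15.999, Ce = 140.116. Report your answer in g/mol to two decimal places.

M = 1(140.116) + 1(30.974) + 4(15.999)

235.09 g/mol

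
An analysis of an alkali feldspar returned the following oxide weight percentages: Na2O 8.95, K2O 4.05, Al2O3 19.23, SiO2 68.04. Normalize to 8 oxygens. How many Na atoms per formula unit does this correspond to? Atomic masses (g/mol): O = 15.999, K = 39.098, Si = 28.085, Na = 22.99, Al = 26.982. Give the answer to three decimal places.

8.95 wt% Na2O ÷ 61.979 g/mol = 0.14440 mol, giving 0.28880 Na and 0.14440 O.
4.05 wt% K2O ÷ 94.195 g/mol = 0.04300 mol, giving 0.08600 K and 0.04300 O.
19.23 wt% Al2O3 ÷ 101.961 g/mol = 0.18860 mol, giving 0.37720 Al and 0.56580 O.
68.04 wt% SiO2 ÷ 60.083 g/mol = 1.13243 mol, giving 1.13243 Si and 2.26486 O.
Oxygen sums to 3.01806; scaling by 8/3.01806 = 2.65071 puts the formula on 8 O.
Na: 0.28880 × 2.65071 = 0.766 atoms per formula unit.

0.766 Na apfu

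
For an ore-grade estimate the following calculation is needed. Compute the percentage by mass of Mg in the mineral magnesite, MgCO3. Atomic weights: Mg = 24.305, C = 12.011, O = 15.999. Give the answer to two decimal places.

28.83 weight percent

Molar mass of MgCO3: 1*24.305 + 1*12.011 + 3*15.999 = 84.313 g/mol.
Mass of Mg per formula unit: 1 × 24.305 = 24.305 g.
Weight fraction Mg = 24.305 / 84.313 = 0.2883.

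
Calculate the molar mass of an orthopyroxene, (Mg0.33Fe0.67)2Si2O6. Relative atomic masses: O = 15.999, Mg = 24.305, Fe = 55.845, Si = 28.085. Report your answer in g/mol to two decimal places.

243.04 g/mol

The formula mass is the sum 0.66(24.305) + 1.34(55.845) + 2(28.085) + 6(15.999).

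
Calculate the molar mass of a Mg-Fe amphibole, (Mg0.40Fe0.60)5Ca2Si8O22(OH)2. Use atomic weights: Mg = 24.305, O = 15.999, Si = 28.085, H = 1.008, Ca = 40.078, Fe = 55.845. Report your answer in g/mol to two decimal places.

M = 2(24.305) + 3(55.845) + 2(40.078) + 8(28.085) + 24(15.999) + 2(1.008)

906.97 g/mol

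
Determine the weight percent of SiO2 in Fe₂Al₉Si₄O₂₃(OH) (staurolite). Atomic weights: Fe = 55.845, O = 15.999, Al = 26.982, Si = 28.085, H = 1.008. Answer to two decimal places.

28.21 wt%

Molar mass of Fe₂Al₉Si₄O₂₃(OH) = 2×55.845 + 9×26.982 + 4×28.085 + 24×15.999 + 1×1.008 = 851.852 g/mol.
Each formula unit contains 4 Si, equivalent to 4/1 = 4.0000 mol SiO2.
M(SiO2) = 1×28.085 + 2×15.999 = 60.083 g/mol.
Mass of SiO2 per formula unit = 4.0000 × 60.083 = 240.332 g.
SiO2 wt% = 240.332 / 851.852 × 100 = 28.21%.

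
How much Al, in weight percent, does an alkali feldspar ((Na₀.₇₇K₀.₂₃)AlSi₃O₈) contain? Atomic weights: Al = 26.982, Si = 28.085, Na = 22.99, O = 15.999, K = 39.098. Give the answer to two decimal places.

Formula mass = 0.77·22.99 + 0.23·39.098 + 1·26.982 + 3·28.085 + 8·15.999 = 265.924 g/mol, of which 26.982 g is Al.
So Al makes up 26.982/265.924 = 0.1015 of the mass, i.e. 10.15%.

10.15 weight percent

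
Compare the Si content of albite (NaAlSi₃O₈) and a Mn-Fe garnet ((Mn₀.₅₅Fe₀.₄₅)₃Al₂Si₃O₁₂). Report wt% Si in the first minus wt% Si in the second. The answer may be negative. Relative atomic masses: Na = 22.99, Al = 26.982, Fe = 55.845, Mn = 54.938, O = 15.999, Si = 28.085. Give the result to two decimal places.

15.15 percentage points

First mineral: 84.255 g Si in 262.219 g formula = 32.13 wt% Si.
Second mineral: 84.255 g Si in 496.245 g formula = 16.98 wt% Si.
32.13% − 16.98% gives a difference of 15.15 percentage points.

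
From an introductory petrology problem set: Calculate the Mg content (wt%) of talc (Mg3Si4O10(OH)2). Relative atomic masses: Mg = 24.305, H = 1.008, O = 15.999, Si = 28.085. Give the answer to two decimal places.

19.23 wt%

M(Mg3Si4O10(OH)2) = 379.259 g/mol.
Mg contributes 3 × 24.305 = 72.915 g per mole.
72.915/379.259 = 0.1923 → 19.23%.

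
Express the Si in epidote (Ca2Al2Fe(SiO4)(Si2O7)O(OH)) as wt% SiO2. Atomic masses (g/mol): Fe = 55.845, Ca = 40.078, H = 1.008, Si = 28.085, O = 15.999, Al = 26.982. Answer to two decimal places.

37.30 wt%

Molar mass of Ca2Al2Fe(SiO4)(Si2O7)O(OH) = 2·40.078 + 2·26.982 + 1·55.845 + 3·28.085 + 13·15.999 + 1·1.008 = 483.215 g/mol.
Each formula unit contains 3 Si, equivalent to 3/1 = 3.0000 mol SiO2.
M(SiO2) = 1×28.085 + 2×15.999 = 60.083 g/mol.
Mass of SiO2 per formula unit = 3.0000 × 60.083 = 180.249 g.
SiO2 wt% = 180.249 / 483.215 × 100 = 37.30%.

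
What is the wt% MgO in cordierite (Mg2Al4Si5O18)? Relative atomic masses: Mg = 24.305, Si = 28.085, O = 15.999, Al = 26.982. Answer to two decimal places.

13.78 wt%

M(Mg2Al4Si5O18) = 584.945 g/mol; M(MgO) = 40.304 g/mol.
Moles MgO per formula unit = 2 Mg ÷ 1 = 2.0000.
MgO fraction = (2.0000 × 40.304) / 584.945 = 80.608/584.945 = 0.1378.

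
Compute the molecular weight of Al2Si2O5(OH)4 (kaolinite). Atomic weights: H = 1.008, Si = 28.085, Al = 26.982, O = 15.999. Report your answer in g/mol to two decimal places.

258.16 g/mol

Al: 2 × 26.982 = 53.9640
Si: 2 × 28.085 = 56.1700
O: 9 × 15.999 = 143.9910
H: 4 × 1.008 = 4.0320
Summing the contributions gives the formula mass.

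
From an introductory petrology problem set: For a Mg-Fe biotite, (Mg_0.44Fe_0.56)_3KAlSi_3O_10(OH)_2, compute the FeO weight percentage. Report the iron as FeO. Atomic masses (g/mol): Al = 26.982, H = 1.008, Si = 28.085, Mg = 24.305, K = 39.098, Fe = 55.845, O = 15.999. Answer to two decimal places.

25.67 wt%

Formula mass = 470.241 g/mol.
1.68 Fe → 1.6800 mol FeO per formula unit; M(FeO) = 71.844, so FeO mass = 120.698 g.
120.698/470.241 × 100 = 25.67 wt%.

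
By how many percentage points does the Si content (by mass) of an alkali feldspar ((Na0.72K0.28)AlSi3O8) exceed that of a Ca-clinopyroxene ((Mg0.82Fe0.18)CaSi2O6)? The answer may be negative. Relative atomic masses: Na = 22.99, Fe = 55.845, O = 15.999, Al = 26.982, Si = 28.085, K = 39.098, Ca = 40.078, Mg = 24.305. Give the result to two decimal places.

M((Na0.72K0.28)AlSi3O8) = 266.729 g/mol, so wt% Si = 84.255/266.729 × 100 = 31.59%.
M((Mg0.82Fe0.18)CaSi2O6) = 222.224 g/mol, so wt% Si = 56.170/222.224 × 100 = 25.28%.
31.59 − 25.28 = 6.31 pp.

6.31 percentage points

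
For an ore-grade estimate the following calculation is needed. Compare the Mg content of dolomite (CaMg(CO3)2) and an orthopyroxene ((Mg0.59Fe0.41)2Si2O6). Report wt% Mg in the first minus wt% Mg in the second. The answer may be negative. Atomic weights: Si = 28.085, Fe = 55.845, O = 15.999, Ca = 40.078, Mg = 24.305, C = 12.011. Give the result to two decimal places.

0.53 percentage points

M(CaMg(CO3)2) = 184.399 g/mol, so wt% Mg = 24.305/184.399 × 100 = 13.18%.
M((Mg0.59Fe0.41)2Si2O6) = 226.637 g/mol, so wt% Mg = 28.680/226.637 × 100 = 12.65%.
13.18 − 12.65 = 0.53 pp.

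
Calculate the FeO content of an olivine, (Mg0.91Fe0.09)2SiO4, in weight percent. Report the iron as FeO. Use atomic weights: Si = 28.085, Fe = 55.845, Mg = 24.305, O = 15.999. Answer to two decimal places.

8.84 wt%

M((Mg0.91Fe0.09)2SiO4) = 146.368 g/mol; M(FeO) = 71.844 g/mol.
Moles FeO per formula unit = 0.18 Fe ÷ 1 = 0.1800.
FeO fraction = (0.1800 × 71.844) / 146.368 = 12.932/146.368 = 0.0884.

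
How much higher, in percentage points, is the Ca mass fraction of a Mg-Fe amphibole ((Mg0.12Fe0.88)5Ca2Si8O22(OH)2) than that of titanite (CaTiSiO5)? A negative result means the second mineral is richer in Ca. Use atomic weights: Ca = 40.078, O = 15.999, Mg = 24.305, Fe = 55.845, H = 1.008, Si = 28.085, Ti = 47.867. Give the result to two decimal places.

Ca in (Mg0.12Fe0.88)5Ca2Si8O22(OH)2: molar mass 951.129 g/mol; 2×40.078 = 80.156 g → 8.43 wt%.
Ca in CaTiSiO5: molar mass 196.025 g/mol; 1×40.078 = 40.078 g → 20.45 wt%.
Difference = 8.43 − 20.45 = -12.02 percentage points.

-12.02 percentage points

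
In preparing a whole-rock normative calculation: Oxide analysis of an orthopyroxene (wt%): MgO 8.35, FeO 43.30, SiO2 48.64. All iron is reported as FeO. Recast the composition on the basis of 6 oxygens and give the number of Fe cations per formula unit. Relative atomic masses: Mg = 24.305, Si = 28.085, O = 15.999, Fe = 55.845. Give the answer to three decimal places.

MgO (M=40.304): mol = 0.20718; Mg = 0.20718, O = 0.20718.
FeO (M=71.844): mol = 0.60269; Fe = 0.60269, O = 0.60269.
SiO2 (M=60.083): mol = 0.80955; Si = 0.80955, O = 1.61910.
ΣO = 2.42897; factor = 6/ΣO = 2.47018.
Fe apfu = 0.60269 × 2.47018 = 1.489.

1.489 Fe apfu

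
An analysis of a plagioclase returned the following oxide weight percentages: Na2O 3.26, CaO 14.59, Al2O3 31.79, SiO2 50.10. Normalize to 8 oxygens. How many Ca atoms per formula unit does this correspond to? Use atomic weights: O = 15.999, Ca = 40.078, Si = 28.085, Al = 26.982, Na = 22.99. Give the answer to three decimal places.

0.714 Ca apfu

3.26 wt% Na2O ÷ 61.979 g/mol = 0.05260 mol, giving 0.10520 Na and 0.05260 O.
14.59 wt% CaO ÷ 56.077 g/mol = 0.26018 mol, giving 0.26018 Ca and 0.26018 O.
31.79 wt% Al2O3 ÷ 101.961 g/mol = 0.31179 mol, giving 0.62358 Al and 0.93537 O.
50.10 wt% SiO2 ÷ 60.083 g/mol = 0.83385 mol, giving 0.83385 Si and 1.66770 O.
Oxygen sums to 2.91585; scaling by 8/2.91585 = 2.74363 puts the formula on 8 O.
Ca: 0.26018 × 2.74363 = 0.714 atoms per formula unit.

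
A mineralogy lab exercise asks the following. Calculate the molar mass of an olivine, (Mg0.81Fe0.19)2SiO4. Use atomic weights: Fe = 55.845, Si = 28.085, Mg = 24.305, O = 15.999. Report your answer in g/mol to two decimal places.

Mg: 1.62 × 24.305 = 39.3741
Fe: 0.38 × 55.845 = 21.2211
Si: 1 × 28.085 = 28.0850
O: 4 × 15.999 = 63.9960
Summing the contributions gives the formula mass.

152.68 g/mol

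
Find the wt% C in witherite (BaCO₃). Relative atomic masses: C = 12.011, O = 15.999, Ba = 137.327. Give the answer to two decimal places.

Formula mass = 1*137.327 + 1*12.011 + 3*15.999 = 197.335 g/mol, of which 12.011 g is C.
So C makes up 12.011/197.335 = 0.0609 of the mass, i.e. 6.09%.

6.09 mass %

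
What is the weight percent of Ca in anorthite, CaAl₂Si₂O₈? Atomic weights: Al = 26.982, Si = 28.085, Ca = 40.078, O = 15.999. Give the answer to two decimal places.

14.41 wt%

Molar mass of CaAl₂Si₂O₈: 1×40.078 + 2×26.982 + 2×28.085 + 8×15.999 = 278.204 g/mol.
Mass of Ca per formula unit: 1 × 40.078 = 40.078 g.
Weight fraction Ca = 40.078 / 278.204 = 0.1441.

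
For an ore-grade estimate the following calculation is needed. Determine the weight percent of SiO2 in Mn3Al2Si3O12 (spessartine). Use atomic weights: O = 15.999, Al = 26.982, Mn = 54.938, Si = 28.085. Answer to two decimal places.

Molar mass of Mn3Al2Si3O12 = 3*54.938 + 2*26.982 + 3*28.085 + 12*15.999 = 495.021 g/mol.
Each formula unit contains 3 Si, equivalent to 3/1 = 3.0000 mol SiO2.
M(SiO2) = 1×28.085 + 2×15.999 = 60.083 g/mol.
Mass of SiO2 per formula unit = 3.0000 × 60.083 = 180.249 g.
SiO2 wt% = 180.249 / 495.021 × 100 = 36.41%.

36.41 wt%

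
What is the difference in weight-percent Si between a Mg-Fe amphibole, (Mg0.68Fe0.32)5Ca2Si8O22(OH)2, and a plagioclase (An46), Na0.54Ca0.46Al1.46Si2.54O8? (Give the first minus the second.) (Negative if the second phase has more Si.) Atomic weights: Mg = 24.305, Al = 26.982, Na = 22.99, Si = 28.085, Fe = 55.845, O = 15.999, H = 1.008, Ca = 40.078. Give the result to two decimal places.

First mineral: 224.680 g Si in 862.817 g formula = 26.04 wt% Si.
Second mineral: 71.336 g Si in 269.572 g formula = 26.46 wt% Si.
26.04% − 26.46% gives a difference of -0.42 percentage points.

-0.42 percentage points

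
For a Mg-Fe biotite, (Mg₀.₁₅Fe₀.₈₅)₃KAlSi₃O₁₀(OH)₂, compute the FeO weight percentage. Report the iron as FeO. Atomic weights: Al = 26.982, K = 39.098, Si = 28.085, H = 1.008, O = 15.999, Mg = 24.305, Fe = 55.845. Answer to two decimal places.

Formula mass = 497.681 g/mol.
2.55 Fe → 2.5500 mol FeO per formula unit; M(FeO) = 71.844, so FeO mass = 183.202 g.
183.202/497.681 × 100 = 36.81 wt%.

36.81 wt%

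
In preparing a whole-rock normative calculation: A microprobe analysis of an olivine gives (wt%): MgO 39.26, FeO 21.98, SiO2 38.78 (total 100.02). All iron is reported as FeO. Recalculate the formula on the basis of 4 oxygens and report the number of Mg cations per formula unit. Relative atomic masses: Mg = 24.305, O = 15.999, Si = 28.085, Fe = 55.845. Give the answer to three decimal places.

39.26 wt% MgO ÷ 40.304 g/mol = 0.97410 mol, giving 0.97410 Mg and 0.97410 O.
21.98 wt% FeO ÷ 71.844 g/mol = 0.30594 mol, giving 0.30594 Fe and 0.30594 O.
38.78 wt% SiO2 ÷ 60.083 g/mol = 0.64544 mol, giving 0.64544 Si and 1.29088 O.
Oxygen sums to 2.57092; scaling by 4/2.57092 = 1.55586 puts the formula on 4 O.
Mg: 0.97410 × 1.55586 = 1.516 atoms per formula unit.

1.516 Mg apfu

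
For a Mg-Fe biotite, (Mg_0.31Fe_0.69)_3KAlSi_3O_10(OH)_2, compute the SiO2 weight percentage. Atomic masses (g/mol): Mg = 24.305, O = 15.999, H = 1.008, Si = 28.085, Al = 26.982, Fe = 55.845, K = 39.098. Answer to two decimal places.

37.35 wt%

Molar mass of (Mg_0.31Fe_0.69)_3KAlSi_3O_10(OH)_2 = 0.93·24.305 + 2.07·55.845 + 1·39.098 + 1·26.982 + 3·28.085 + 12·15.999 + 2·1.008 = 482.542 g/mol.
Each formula unit contains 3 Si, equivalent to 3/1 = 3.0000 mol SiO2.
M(SiO2) = 1×28.085 + 2×15.999 = 60.083 g/mol.
Mass of SiO2 per formula unit = 3.0000 × 60.083 = 180.249 g.
SiO2 wt% = 180.249 / 482.542 × 100 = 37.35%.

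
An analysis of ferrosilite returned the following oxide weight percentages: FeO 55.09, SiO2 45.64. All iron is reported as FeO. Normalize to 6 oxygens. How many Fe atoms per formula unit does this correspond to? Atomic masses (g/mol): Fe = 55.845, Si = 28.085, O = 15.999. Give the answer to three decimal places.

2.013 Fe apfu

FeO: 55.09/71.844 = 0.76680 mol → 0.76680 mol Fe, 0.76680 mol O.
SiO2: 45.64/60.083 = 0.75962 mol → 0.75962 mol Si, 1.51924 mol O.
Total oxygen = 2.28604 mol. Normalization factor = 6/2.28604 = 2.62463.
Fe per 6 O = 0.76680 × 2.62463 = 2.013.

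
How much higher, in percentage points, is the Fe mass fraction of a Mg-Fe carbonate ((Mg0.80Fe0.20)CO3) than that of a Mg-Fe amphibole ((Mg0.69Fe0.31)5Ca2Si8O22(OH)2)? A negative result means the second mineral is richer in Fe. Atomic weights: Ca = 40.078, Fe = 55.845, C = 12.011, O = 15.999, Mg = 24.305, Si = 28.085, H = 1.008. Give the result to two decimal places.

First mineral: 11.169 g Fe in 90.621 g formula = 12.32 wt% Fe.
Second mineral: 86.560 g Fe in 861.240 g formula = 10.05 wt% Fe.
12.32% − 10.05% gives a difference of 2.27 percentage points.

2.27 percentage points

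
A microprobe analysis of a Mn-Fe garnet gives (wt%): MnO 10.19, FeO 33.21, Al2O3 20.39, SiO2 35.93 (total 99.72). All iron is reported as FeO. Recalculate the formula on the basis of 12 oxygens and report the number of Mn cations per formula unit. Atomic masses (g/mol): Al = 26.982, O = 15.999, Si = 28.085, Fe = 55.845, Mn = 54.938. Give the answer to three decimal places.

0.718 Mn apfu

10.19 wt% MnO ÷ 70.937 g/mol = 0.14365 mol, giving 0.14365 Mn and 0.14365 O.
33.21 wt% FeO ÷ 71.844 g/mol = 0.46225 mol, giving 0.46225 Fe and 0.46225 O.
20.39 wt% Al2O3 ÷ 101.961 g/mol = 0.19998 mol, giving 0.39996 Al and 0.59994 O.
35.93 wt% SiO2 ÷ 60.083 g/mol = 0.59801 mol, giving 0.59801 Si and 1.19602 O.
Oxygen sums to 2.40186; scaling by 12/2.40186 = 4.99613 puts the formula on 12 O.
Mn: 0.14365 × 4.99613 = 0.718 atoms per formula unit.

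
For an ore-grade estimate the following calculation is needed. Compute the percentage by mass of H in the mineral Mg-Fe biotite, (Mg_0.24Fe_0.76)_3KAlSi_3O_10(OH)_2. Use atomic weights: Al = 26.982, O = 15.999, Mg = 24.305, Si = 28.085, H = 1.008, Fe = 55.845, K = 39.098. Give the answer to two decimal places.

M((Mg_0.24Fe_0.76)_3KAlSi_3O_10(OH)_2) = 489.165 g/mol.
H contributes 2 × 1.008 = 2.016 g per mole.
2.016/489.165 = 0.0041 → 0.41%.

0.41 wt%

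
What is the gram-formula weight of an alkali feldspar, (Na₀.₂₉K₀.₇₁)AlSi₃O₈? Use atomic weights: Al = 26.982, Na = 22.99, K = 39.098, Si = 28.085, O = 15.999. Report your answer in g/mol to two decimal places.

273.66 g/mol

Na: 0.29 × 22.99 = 6.6671
K: 0.71 × 39.098 = 27.7596
Al: 1 × 26.982 = 26.9820
Si: 3 × 28.085 = 84.2550
O: 8 × 15.999 = 127.9920
Summing the contributions gives the formula mass.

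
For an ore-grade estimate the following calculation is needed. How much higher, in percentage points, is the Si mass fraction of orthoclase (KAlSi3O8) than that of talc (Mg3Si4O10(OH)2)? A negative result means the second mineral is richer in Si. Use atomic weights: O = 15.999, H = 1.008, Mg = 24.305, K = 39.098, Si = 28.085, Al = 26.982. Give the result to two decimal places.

0.65 percentage points

M(KAlSi3O8) = 278.327 g/mol, so wt% Si = 84.255/278.327 × 100 = 30.27%.
M(Mg3Si4O10(OH)2) = 379.259 g/mol, so wt% Si = 112.340/379.259 × 100 = 29.62%.
30.27 − 29.62 = 0.65 pp.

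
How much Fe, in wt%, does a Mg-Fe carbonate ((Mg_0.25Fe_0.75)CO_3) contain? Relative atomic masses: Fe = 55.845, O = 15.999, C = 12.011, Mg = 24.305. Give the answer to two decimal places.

M((Mg_0.25Fe_0.75)CO_3) = 107.968 g/mol.
Fe contributes 0.75 × 55.845 = 41.884 g per mole.
41.884/107.968 = 0.3879 → 38.79%.

38.79 wt%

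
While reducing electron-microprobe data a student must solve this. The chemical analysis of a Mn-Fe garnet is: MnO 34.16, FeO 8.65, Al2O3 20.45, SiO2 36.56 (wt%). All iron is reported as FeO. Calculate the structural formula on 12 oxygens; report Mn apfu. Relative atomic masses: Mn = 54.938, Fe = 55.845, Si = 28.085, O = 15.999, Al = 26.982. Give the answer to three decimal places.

2.387 Mn apfu

MnO: 34.16/70.937 = 0.48155 mol → 0.48155 mol Mn, 0.48155 mol O.
FeO: 8.65/71.844 = 0.12040 mol → 0.12040 mol Fe, 0.12040 mol O.
Al2O3: 20.45/101.961 = 0.20057 mol → 0.40114 mol Al, 0.60171 mol O.
SiO2: 36.56/60.083 = 0.60849 mol → 0.60849 mol Si, 1.21698 mol O.
Total oxygen = 2.42064 mol. Normalization factor = 12/2.42064 = 4.95737.
Mn per 12 O = 0.48155 × 4.95737 = 2.387.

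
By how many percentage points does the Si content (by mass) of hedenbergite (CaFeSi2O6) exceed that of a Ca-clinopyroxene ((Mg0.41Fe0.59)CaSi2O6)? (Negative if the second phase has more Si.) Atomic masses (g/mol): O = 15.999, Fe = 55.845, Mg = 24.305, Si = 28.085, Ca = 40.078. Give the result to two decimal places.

-1.25 percentage points

First mineral: 56.170 g Si in 248.087 g formula = 22.64 wt% Si.
Second mineral: 56.170 g Si in 235.156 g formula = 23.89 wt% Si.
22.64% − 23.89% gives a difference of -1.25 percentage points.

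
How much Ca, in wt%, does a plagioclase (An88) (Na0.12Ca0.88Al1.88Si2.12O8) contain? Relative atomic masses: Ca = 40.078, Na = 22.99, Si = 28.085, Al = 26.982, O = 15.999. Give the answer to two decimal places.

12.77 wt%

Formula mass = 0.12·22.99 + 0.88·40.078 + 1.88·26.982 + 2.12·28.085 + 8·15.999 = 276.286 g/mol, of which 35.269 g is Ca.
So Ca makes up 35.269/276.286 = 0.1277 of the mass, i.e. 12.77%.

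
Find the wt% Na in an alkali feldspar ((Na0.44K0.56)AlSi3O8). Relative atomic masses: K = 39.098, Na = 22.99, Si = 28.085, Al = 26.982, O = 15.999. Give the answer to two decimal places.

3.73 weight percent

Molar mass of (Na0.44K0.56)AlSi3O8: 0.44×22.99 + 0.56×39.098 + 1×26.982 + 3×28.085 + 8×15.999 = 271.239 g/mol.
Mass of Na per formula unit: 0.44 × 22.99 = 10.116 g.
Weight fraction Na = 10.116 / 271.239 = 0.0373.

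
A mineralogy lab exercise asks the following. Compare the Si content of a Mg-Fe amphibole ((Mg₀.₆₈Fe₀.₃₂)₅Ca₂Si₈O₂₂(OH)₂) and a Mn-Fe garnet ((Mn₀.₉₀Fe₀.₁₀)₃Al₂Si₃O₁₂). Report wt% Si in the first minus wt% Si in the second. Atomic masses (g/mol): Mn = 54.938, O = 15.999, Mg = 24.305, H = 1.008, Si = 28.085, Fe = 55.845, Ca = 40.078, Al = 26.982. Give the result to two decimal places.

Si in (Mg₀.₆₈Fe₀.₃₂)₅Ca₂Si₈O₂₂(OH)₂: molar mass 862.817 g/mol; 8×28.085 = 224.680 g → 26.04 wt%.
Si in (Mn₀.₉₀Fe₀.₁₀)₃Al₂Si₃O₁₂: molar mass 495.293 g/mol; 3×28.085 = 84.255 g → 17.01 wt%.
Difference = 26.04 − 17.01 = 9.03 percentage points.

9.03 percentage points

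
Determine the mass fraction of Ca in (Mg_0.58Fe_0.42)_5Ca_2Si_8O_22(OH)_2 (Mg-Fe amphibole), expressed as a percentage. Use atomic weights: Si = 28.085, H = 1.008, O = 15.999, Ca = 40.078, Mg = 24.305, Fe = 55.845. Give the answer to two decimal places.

Molar mass of (Mg_0.58Fe_0.42)_5Ca_2Si_8O_22(OH)_2: 2.90×24.305 + 2.10×55.845 + 2×40.078 + 8×28.085 + 24×15.999 + 2×1.008 = 878.587 g/mol.
Mass of Ca per formula unit: 2 × 40.078 = 80.156 g.
Weight fraction Ca = 80.156 / 878.587 = 0.0912.

9.12 wt%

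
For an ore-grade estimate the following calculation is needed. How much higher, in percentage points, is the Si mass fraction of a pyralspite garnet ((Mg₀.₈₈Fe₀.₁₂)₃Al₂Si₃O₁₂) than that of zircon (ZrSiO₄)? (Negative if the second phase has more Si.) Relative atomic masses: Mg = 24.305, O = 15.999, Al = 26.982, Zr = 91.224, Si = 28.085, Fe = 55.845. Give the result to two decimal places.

First mineral: 84.255 g Si in 414.476 g formula = 20.33 wt% Si.
Second mineral: 28.085 g Si in 183.305 g formula = 15.32 wt% Si.
20.33% − 15.32% gives a difference of 5.01 percentage points.

5.01 percentage points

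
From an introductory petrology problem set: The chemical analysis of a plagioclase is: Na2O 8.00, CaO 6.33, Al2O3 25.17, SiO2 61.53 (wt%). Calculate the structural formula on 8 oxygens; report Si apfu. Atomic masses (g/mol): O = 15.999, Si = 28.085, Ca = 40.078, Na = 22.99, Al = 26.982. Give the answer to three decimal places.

Na2O: 8.00/61.979 = 0.12908 mol → 0.25816 mol Na, 0.12908 mol O.
CaO: 6.33/56.077 = 0.11288 mol → 0.11288 mol Ca, 0.11288 mol O.
Al2O3: 25.17/101.961 = 0.24686 mol → 0.49372 mol Al, 0.74058 mol O.
SiO2: 61.53/60.083 = 1.02408 mol → 1.02408 mol Si, 2.04816 mol O.
Total oxygen = 3.03070 mol. Normalization factor = 8/3.03070 = 2.63965.
Si per 8 O = 1.02408 × 2.63965 = 2.703.

2.703 Si apfu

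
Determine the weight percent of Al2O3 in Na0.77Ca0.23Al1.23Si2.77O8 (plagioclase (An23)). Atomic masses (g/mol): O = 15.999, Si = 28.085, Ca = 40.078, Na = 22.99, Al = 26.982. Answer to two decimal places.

Formula mass = 265.896 g/mol.
1.23 Al → 0.6150 mol Al2O3 per formula unit; M(Al2O3) = 101.961, so Al2O3 mass = 62.706 g.
62.706/265.896 × 100 = 23.58 wt%.

23.58 wt%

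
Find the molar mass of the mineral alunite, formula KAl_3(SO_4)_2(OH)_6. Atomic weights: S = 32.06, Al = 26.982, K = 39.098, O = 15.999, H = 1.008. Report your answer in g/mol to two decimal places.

The formula mass is the sum 1*39.098 + 3*26.982 + 2*32.06 + 14*15.999 + 6*1.008.

414.20 g/mol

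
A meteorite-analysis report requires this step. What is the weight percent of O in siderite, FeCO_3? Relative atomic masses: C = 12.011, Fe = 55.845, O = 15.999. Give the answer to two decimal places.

Molar mass of FeCO_3: 1×55.845 + 1×12.011 + 3×15.999 = 115.853 g/mol.
Mass of O per formula unit: 3 × 15.999 = 47.997 g.
Weight fraction O = 47.997 / 115.853 = 0.4143.

41.43 wt%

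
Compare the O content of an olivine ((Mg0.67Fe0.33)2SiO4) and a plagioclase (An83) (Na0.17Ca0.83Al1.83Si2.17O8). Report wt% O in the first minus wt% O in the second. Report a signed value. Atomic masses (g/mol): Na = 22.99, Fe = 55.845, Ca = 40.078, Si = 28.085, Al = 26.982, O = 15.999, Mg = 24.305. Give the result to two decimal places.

-6.84 percentage points

First mineral: 63.996 g O in 161.507 g formula = 39.62 wt% O.
Second mineral: 127.992 g O in 275.487 g formula = 46.46 wt% O.
39.62% − 46.46% gives a difference of -6.84 percentage points.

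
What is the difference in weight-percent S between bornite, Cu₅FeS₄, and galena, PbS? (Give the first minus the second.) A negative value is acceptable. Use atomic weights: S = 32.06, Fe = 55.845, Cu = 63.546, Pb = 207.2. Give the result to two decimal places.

12.16 percentage points

M(Cu₅FeS₄) = 501.815 g/mol, so wt% S = 128.240/501.815 × 100 = 25.56%.
M(PbS) = 239.260 g/mol, so wt% S = 32.060/239.260 × 100 = 13.40%.
25.56 − 13.40 = 12.16 pp.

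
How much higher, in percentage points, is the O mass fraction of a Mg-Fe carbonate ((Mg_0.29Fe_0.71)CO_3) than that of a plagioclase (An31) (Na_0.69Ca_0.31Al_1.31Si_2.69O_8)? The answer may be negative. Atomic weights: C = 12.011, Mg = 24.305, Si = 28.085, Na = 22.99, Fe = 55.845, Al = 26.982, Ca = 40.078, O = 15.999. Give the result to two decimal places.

-2.93 percentage points

First mineral: 47.997 g O in 106.706 g formula = 44.98 wt% O.
Second mineral: 127.992 g O in 267.174 g formula = 47.91 wt% O.
44.98% − 47.91% gives a difference of -2.93 percentage points.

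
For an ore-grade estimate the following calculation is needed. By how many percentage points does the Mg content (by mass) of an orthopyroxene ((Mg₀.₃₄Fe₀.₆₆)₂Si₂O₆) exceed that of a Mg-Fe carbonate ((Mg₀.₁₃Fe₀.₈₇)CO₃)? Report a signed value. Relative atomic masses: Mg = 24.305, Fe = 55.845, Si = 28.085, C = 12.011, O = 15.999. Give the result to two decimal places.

3.99 percentage points

M((Mg₀.₃₄Fe₀.₆₆)₂Si₂O₆) = 242.407 g/mol, so wt% Mg = 16.527/242.407 × 100 = 6.82%.
M((Mg₀.₁₃Fe₀.₈₇)CO₃) = 111.753 g/mol, so wt% Mg = 3.160/111.753 × 100 = 2.83%.
6.82 − 2.83 = 3.99 pp.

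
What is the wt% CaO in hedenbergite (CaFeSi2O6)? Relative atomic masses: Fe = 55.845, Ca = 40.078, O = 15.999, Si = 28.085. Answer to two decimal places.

M(CaFeSi2O6) = 248.087 g/mol; M(CaO) = 56.077 g/mol.
Moles CaO per formula unit = 1 Ca ÷ 1 = 1.0000.
CaO fraction = (1.0000 × 56.077) / 248.087 = 56.077/248.087 = 0.2260.

22.60 wt%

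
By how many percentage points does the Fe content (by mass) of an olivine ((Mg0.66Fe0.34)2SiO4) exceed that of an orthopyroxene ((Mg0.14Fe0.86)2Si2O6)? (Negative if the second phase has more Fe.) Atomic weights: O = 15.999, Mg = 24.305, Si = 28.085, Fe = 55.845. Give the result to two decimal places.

First mineral: 37.975 g Fe in 162.138 g formula = 23.42 wt% Fe.
Second mineral: 96.053 g Fe in 255.023 g formula = 37.66 wt% Fe.
23.42% − 37.66% gives a difference of -14.24 percentage points.

-14.24 percentage points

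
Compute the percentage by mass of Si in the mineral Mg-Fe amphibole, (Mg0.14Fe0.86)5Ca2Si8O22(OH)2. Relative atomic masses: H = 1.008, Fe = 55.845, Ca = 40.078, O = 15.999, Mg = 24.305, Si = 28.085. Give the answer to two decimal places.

23.70 mass %

Molar mass of (Mg0.14Fe0.86)5Ca2Si8O22(OH)2: 0.70·24.305 + 4.30·55.845 + 2·40.078 + 8·28.085 + 24·15.999 + 2·1.008 = 947.975 g/mol.
Mass of Si per formula unit: 8 × 28.085 = 224.680 g.
Weight fraction Si = 224.680 / 947.975 = 0.2370.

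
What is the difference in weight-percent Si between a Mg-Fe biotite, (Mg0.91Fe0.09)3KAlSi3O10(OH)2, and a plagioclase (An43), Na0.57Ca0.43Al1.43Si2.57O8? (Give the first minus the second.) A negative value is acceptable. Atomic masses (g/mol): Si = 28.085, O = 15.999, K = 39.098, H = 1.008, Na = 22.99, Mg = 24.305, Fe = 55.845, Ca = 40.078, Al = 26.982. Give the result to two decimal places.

-7.03 percentage points

Si in (Mg0.91Fe0.09)3KAlSi3O10(OH)2: molar mass 425.770 g/mol; 3×28.085 = 84.255 g → 19.79 wt%.
Si in Na0.57Ca0.43Al1.43Si2.57O8: molar mass 269.093 g/mol; 2.57×28.085 = 72.178 g → 26.82 wt%.
Difference = 19.79 − 26.82 = -7.03 percentage points.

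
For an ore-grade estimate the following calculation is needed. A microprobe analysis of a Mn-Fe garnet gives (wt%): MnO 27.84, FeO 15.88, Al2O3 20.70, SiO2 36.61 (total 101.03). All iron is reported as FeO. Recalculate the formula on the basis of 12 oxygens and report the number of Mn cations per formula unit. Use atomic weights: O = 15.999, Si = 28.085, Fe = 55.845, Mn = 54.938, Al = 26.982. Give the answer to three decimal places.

MnO (M=70.937): mol = 0.39246; Mn = 0.39246, O = 0.39246.
FeO (M=71.844): mol = 0.22103; Fe = 0.22103, O = 0.22103.
Al2O3 (M=101.961): mol = 0.20302; Al = 0.40604, O = 0.60906.
SiO2 (M=60.083): mol = 0.60932; Si = 0.60932, O = 1.21864.
ΣO = 2.44119; factor = 12/ΣO = 4.91564.
Mn apfu = 0.39246 × 4.91564 = 1.929.

1.929 Mn apfu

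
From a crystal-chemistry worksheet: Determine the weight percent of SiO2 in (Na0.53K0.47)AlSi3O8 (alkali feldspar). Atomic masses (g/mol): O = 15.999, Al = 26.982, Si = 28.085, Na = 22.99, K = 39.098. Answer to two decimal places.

Molar mass of (Na0.53K0.47)AlSi3O8 = 0.53×22.99 + 0.47×39.098 + 1×26.982 + 3×28.085 + 8×15.999 = 269.790 g/mol.
Each formula unit contains 3 Si, equivalent to 3/1 = 3.0000 mol SiO2.
M(SiO2) = 1×28.085 + 2×15.999 = 60.083 g/mol.
Mass of SiO2 per formula unit = 3.0000 × 60.083 = 180.249 g.
SiO2 wt% = 180.249 / 269.790 × 100 = 66.81%.

66.81 wt%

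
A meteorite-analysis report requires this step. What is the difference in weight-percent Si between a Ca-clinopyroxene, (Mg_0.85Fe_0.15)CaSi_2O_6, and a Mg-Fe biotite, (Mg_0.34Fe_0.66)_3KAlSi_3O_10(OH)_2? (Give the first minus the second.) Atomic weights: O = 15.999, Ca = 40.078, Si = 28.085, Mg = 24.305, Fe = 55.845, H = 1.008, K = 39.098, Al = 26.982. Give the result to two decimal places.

7.82 percentage points

First mineral: 56.170 g Si in 221.278 g formula = 25.38 wt% Si.
Second mineral: 84.255 g Si in 479.703 g formula = 17.56 wt% Si.
25.38% − 17.56% gives a difference of 7.82 percentage points.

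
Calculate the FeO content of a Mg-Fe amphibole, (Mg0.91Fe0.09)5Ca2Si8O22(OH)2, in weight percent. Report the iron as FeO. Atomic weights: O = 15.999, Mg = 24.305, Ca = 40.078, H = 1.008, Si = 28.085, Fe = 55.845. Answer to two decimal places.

Formula mass = 826.546 g/mol.
0.45 Fe → 0.4500 mol FeO per formula unit; M(FeO) = 71.844, so FeO mass = 32.330 g.
32.330/826.546 × 100 = 3.91 wt%.

3.91 wt%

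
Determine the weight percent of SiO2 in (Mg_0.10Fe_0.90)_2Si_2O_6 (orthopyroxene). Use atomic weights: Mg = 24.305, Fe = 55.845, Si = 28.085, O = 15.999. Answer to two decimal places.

Molar mass of (Mg_0.10Fe_0.90)_2Si_2O_6 = 0.20×24.305 + 1.80×55.845 + 2×28.085 + 6×15.999 = 257.546 g/mol.
Each formula unit contains 2 Si, equivalent to 2/1 = 2.0000 mol SiO2.
M(SiO2) = 1×28.085 + 2×15.999 = 60.083 g/mol.
Mass of SiO2 per formula unit = 2.0000 × 60.083 = 120.166 g.
SiO2 wt% = 120.166 / 257.546 × 100 = 46.66%.

46.66 wt%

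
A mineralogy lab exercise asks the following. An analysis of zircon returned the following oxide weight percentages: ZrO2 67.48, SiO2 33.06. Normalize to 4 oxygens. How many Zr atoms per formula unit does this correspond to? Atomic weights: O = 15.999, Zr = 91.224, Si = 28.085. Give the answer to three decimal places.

ZrO2 (M=123.222): mol = 0.54763; Zr = 0.54763, O = 1.09526.
SiO2 (M=60.083): mol = 0.55024; Si = 0.55024, O = 1.10048.
ΣO = 2.19574; factor = 4/ΣO = 1.82171.
Zr apfu = 0.54763 × 1.82171 = 0.998.

0.998 Zr apfu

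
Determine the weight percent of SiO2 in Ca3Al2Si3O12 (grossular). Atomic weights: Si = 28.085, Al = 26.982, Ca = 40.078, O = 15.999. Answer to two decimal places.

Molar mass of Ca3Al2Si3O12 = 3*40.078 + 2*26.982 + 3*28.085 + 12*15.999 = 450.441 g/mol.
Each formula unit contains 3 Si, equivalent to 3/1 = 3.0000 mol SiO2.
M(SiO2) = 1×28.085 + 2×15.999 = 60.083 g/mol.
Mass of SiO2 per formula unit = 3.0000 × 60.083 = 180.249 g.
SiO2 wt% = 180.249 / 450.441 × 100 = 40.02%.

40.02 wt%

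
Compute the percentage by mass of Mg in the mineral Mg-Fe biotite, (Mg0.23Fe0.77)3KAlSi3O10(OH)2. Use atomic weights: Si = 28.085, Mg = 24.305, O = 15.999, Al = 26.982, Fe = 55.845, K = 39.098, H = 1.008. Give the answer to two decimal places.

M((Mg0.23Fe0.77)3KAlSi3O10(OH)2) = 490.111 g/mol.
Mg contributes 0.69 × 24.305 = 16.770 g per mole.
16.770/490.111 = 0.0342 → 3.42%.

3.42 wt%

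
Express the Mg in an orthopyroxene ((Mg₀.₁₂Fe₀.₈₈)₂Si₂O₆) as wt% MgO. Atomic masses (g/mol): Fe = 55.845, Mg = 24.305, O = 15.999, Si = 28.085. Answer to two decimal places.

3.77 wt%

Formula mass = 256.284 g/mol.
0.24 Mg → 0.2400 mol MgO per formula unit; M(MgO) = 40.304, so MgO mass = 9.673 g.
9.673/256.284 × 100 = 3.77 wt%.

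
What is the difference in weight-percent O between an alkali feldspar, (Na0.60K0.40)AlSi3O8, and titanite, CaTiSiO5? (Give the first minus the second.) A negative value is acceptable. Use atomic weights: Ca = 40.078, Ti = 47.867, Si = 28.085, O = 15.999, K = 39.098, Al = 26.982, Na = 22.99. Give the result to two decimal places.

6.83 percentage points

O in (Na0.60K0.40)AlSi3O8: molar mass 268.662 g/mol; 8×15.999 = 127.992 g → 47.64 wt%.
O in CaTiSiO5: molar mass 196.025 g/mol; 5×15.999 = 79.995 g → 40.81 wt%.
Difference = 47.64 − 40.81 = 6.83 percentage points.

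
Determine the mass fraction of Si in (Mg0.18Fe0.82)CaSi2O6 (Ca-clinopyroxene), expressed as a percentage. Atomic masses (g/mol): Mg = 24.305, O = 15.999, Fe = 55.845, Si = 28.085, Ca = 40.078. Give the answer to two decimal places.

23.17 weight percent

Molar mass of (Mg0.18Fe0.82)CaSi2O6: 0.18·24.305 + 0.82·55.845 + 1·40.078 + 2·28.085 + 6·15.999 = 242.410 g/mol.
Mass of Si per formula unit: 2 × 28.085 = 56.170 g.
Weight fraction Si = 56.170 / 242.410 = 0.2317.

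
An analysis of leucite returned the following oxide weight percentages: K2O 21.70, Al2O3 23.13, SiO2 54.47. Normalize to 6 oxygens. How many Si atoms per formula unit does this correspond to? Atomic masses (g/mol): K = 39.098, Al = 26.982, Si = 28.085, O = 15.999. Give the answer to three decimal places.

1.997 Si apfu

21.70 wt% K2O ÷ 94.195 g/mol = 0.23037 mol, giving 0.46074 K and 0.23037 O.
23.13 wt% Al2O3 ÷ 101.961 g/mol = 0.22685 mol, giving 0.45370 Al and 0.68055 O.
54.47 wt% SiO2 ÷ 60.083 g/mol = 0.90658 mol, giving 0.90658 Si and 1.81316 O.
Oxygen sums to 2.72408; scaling by 6/2.72408 = 2.20258 puts the formula on 6 O.
Si: 0.90658 × 2.20258 = 1.997 atoms per formula unit.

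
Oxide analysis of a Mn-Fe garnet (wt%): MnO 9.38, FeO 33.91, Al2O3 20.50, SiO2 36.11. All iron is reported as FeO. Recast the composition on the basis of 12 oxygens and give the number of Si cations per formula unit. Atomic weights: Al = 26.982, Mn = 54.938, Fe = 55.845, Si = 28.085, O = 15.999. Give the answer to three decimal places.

9.38 wt% MnO ÷ 70.937 g/mol = 0.13223 mol, giving 0.13223 Mn and 0.13223 O.
33.91 wt% FeO ÷ 71.844 g/mol = 0.47199 mol, giving 0.47199 Fe and 0.47199 O.
20.50 wt% Al2O3 ÷ 101.961 g/mol = 0.20106 mol, giving 0.40212 Al and 0.60318 O.
36.11 wt% SiO2 ÷ 60.083 g/mol = 0.60100 mol, giving 0.60100 Si and 1.20200 O.
Oxygen sums to 2.40940; scaling by 12/2.40940 = 4.98049 puts the formula on 12 O.
Si: 0.60100 × 4.98049 = 2.993 atoms per formula unit.

2.993 Si apfu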